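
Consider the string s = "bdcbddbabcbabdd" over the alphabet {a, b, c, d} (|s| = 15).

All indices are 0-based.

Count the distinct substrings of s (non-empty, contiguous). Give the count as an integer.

101

rank→(start, suffix):
  0 → (7, 'abcbabdd')
  1 → (11, 'abdd')
  2 → (6, 'babcbabdd')
  3 → (10, 'babdd')
  4 → (8, 'bcbabdd')
  5 → (0, 'bdcbddbabcbabdd')
  6 → (12, 'bdd')
  7 → (3, 'bddbabcbabdd')
  8 → (9, 'cbabdd')
  9 → (2, 'cbddbabcbabdd')
  10 → (14, 'd')
  11 → (5, 'dbabcbabdd')
  12 → (1, 'dcbddbabcbabdd')
  13 → (13, 'dd')
  14 → (4, 'ddbabcbabdd')

SA = [7, 11, 6, 10, 8, 0, 12, 3, 9, 2, 14, 5, 1, 13, 4]
i: (SA[i-1],SA[i]) lcp shared
  1: (7,11) 2 'ab'
  2: (11,6) 0 ''
  3: (6,10) 3 'bab'
  4: (10,8) 1 'b'
  5: (8,0) 1 'b'
  6: (0,12) 2 'bd'
  7: (12,3) 3 'bdd'
  8: (3,9) 0 ''
  9: (9,2) 2 'cb'
  10: (2,14) 0 ''
  11: (14,5) 1 'd'
  12: (5,1) 1 'd'
  13: (1,13) 1 'd'
  14: (13,4) 2 'dd'

n(n+1)/2 = 15·16/2 = 120
Σ LCP = 0 + 2 + 0 + 3 + 1 + 1 + 2 + 3 + 0 + 2 + 0 + 1 + 1 + 1 + 2 = 19
distinct = 120 − 19 = 101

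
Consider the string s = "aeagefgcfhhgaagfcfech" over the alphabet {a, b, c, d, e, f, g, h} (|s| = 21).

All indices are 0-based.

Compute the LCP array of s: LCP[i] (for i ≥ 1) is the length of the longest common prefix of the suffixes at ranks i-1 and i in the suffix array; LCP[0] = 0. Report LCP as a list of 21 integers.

sorted suffixes:
  #0 SA[0]=12  'aagfcfech'
  #1 SA[1]=0  'aeagefgcfhhgaagfcfech'
  #2 SA[2]=2  'agefgcfhhgaagfcfech'
  #3 SA[3]=13  'agfcfech'
  #4 SA[4]=16  'cfech'
  #5 SA[5]=7  'cfhhgaagfcfech'
  #6 SA[6]=19  'ch'
  #7 SA[7]=1  'eagefgcfhhgaagfcfech'
  #8 SA[8]=18  'ech'
  #9 SA[9]=4  'efgcfhhgaagfcfech'
  #10 SA[10]=15  'fcfech'
  #11 SA[11]=17  'fech'
  #12 SA[12]=5  'fgcfhhgaagfcfech'
  #13 SA[13]=8  'fhhgaagfcfech'
  #14 SA[14]=11  'gaagfcfech'
  #15 SA[15]=6  'gcfhhgaagfcfech'
  #16 SA[16]=3  'gefgcfhhgaagfcfech'
  #17 SA[17]=14  'gfcfech'
  #18 SA[18]=20  'h'
  #19 SA[19]=10  'hgaagfcfech'
  #20 SA[20]=9  'hhgaagfcfech'

SA = [12, 0, 2, 13, 16, 7, 19, 1, 18, 4, 15, 17, 5, 8, 11, 6, 3, 14, 20, 10, 9]
rank  pair      lcp
   1  s[12:],s[0:]  1  'a'
   2  s[0:],s[2:]  1  'a'
   3  s[2:],s[13:]  2  'ag'
   4  s[13:],s[16:]  0  ''
   5  s[16:],s[7:]  2  'cf'
   6  s[7:],s[19:]  1  'c'
   7  s[19:],s[1:]  0  ''
   8  s[1:],s[18:]  1  'e'
   9  s[18:],s[4:]  1  'e'
  10  s[4:],s[15:]  0  ''
  11  s[15:],s[17:]  1  'f'
  12  s[17:],s[5:]  1  'f'
  13  s[5:],s[8:]  1  'f'
  14  s[8:],s[11:]  0  ''
  15  s[11:],s[6:]  1  'g'
  16  s[6:],s[3:]  1  'g'
  17  s[3:],s[14:]  1  'g'
  18  s[14:],s[20:]  0  ''
  19  s[20:],s[10:]  1  'h'
  20  s[10:],s[9:]  1  'h'

[0, 1, 1, 2, 0, 2, 1, 0, 1, 1, 0, 1, 1, 1, 0, 1, 1, 1, 0, 1, 1]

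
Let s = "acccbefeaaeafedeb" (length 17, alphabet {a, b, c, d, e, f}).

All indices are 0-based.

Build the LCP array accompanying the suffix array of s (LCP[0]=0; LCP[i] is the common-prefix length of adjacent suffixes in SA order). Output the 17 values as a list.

rank | idx | suffix
   0 |   8 | aaeafedeb
   1 |   0 | acccbefeaaeafedeb
   2 |   9 | aeafedeb
   3 |  11 | afedeb
   4 |  16 | b
   5 |   4 | befeaaeafedeb
   6 |   3 | cbefeaaeafedeb
   7 |   2 | ccbefeaaeafedeb
   8 |   1 | cccbefeaaeafedeb
   9 |  14 | deb
  10 |   7 | eaaeafedeb
  11 |  10 | eafedeb
  12 |  15 | eb
  13 |  13 | edeb
  14 |   5 | efeaaeafedeb
  15 |   6 | feaaeafedeb
  16 |  12 | fedeb

SA = [8, 0, 9, 11, 16, 4, 3, 2, 1, 14, 7, 10, 15, 13, 5, 6, 12]
rank  pair      lcp
   1  s[8:],s[0:]  1  'a'
   2  s[0:],s[9:]  1  'a'
   3  s[9:],s[11:]  1  'a'
   4  s[11:],s[16:]  0  ''
   5  s[16:],s[4:]  1  'b'
   6  s[4:],s[3:]  0  ''
   7  s[3:],s[2:]  1  'c'
   8  s[2:],s[1:]  2  'cc'
   9  s[1:],s[14:]  0  ''
  10  s[14:],s[7:]  0  ''
  11  s[7:],s[10:]  2  'ea'
  12  s[10:],s[15:]  1  'e'
  13  s[15:],s[13:]  1  'e'
  14  s[13:],s[5:]  1  'e'
  15  s[5:],s[6:]  0  ''
  16  s[6:],s[12:]  2  'fe'

[0, 1, 1, 1, 0, 1, 0, 1, 2, 0, 0, 2, 1, 1, 1, 0, 2]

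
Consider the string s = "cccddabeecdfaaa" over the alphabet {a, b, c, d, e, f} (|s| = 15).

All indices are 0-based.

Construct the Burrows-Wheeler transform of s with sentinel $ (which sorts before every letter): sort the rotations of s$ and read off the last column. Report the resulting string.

rank  rotation          last
    0  $cccddabeecdfaaa  a
    1  a$cccddabeecdfaa  a
    2  aa$cccddabeecdfa  a
    3  aaa$cccddabeecdf  f
    4  abeecdfaaa$cccdd  d
    5  beecdfaaa$cccdda  a
    6  cccddabeecdfaaa$  $
    7  ccddabeecdfaaa$c  c
    8  cddabeecdfaaa$cc  c
    9  cdfaaa$cccddabee  e
   10  dabeecdfaaa$cccd  d
   11  ddabeecdfaaa$ccc  c
   12  dfaaa$cccddabeec  c
   13  ecdfaaa$cccddabe  e
   14  eecdfaaa$cccddab  b
   15  faaa$cccddabeecd  d

aaafda$ccedccebd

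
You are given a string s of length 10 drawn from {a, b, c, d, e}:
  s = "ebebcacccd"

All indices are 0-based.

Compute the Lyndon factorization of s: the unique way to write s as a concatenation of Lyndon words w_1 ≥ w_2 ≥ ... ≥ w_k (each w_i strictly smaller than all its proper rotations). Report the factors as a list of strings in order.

emit factor 1: 'e' (i=0, period=1)
emit factor 2: 'be' (i=1, period=2)
emit factor 3: 'bc' (i=3, period=2)
emit factor 4: 'acccd' (i=5, period=5)

["e", "be", "bc", "acccd"]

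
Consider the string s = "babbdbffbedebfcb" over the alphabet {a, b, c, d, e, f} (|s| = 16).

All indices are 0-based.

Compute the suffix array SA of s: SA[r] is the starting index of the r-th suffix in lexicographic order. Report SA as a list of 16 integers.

sorted suffixes:
  #0 SA[0]=1  'abbdbffbedebfcb'
  #1 SA[1]=15  'b'
  #2 SA[2]=0  'babbdbffbedebfcb'
  #3 SA[3]=2  'bbdbffbedebfcb'
  #4 SA[4]=3  'bdbffbedebfcb'
  #5 SA[5]=8  'bedebfcb'
  #6 SA[6]=12  'bfcb'
  #7 SA[7]=5  'bffbedebfcb'
  #8 SA[8]=14  'cb'
  #9 SA[9]=4  'dbffbedebfcb'
  #10 SA[10]=10  'debfcb'
  #11 SA[11]=11  'ebfcb'
  #12 SA[12]=9  'edebfcb'
  #13 SA[13]=7  'fbedebfcb'
  #14 SA[14]=13  'fcb'
  #15 SA[15]=6  'ffbedebfcb'

[1, 15, 0, 2, 3, 8, 12, 5, 14, 4, 10, 11, 9, 7, 13, 6]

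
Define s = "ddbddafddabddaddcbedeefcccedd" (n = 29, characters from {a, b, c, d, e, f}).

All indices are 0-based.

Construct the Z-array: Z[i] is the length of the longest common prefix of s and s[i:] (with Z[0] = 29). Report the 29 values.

Z[0]=29
i=1: i≥r, start 0; Z[1]=1 grow→box=[1,2)
i=2: i≥r, start 0; Z[2]=0
i=3: i≥r, start 0; Z[3]=2 grow→box=[3,5)
i=4: min(r-i=1, Z[1]=1)=1; Z[4]=1
i=5: i≥r, start 0; Z[5]=0
i=6: i≥r, start 0; Z[6]=0
i=7: i≥r, start 0; Z[7]=2 grow→box=[7,9)
i=8: min(r-i=1, Z[1]=1)=1; Z[8]=1
i=9: i≥r, start 0; Z[9]=0
i=10: i≥r, start 0; Z[10]=0
i=11: i≥r, start 0; Z[11]=2 grow→box=[11,13)
i=12: min(r-i=1, Z[1]=1)=1; Z[12]=1
i=13: i≥r, start 0; Z[13]=0
i=14: i≥r, start 0; Z[14]=2 grow→box=[14,16)
i=15: min(r-i=1, Z[1]=1)=1; Z[15]=1
i=16: i≥r, start 0; Z[16]=0
i=17: i≥r, start 0; Z[17]=0
i=18: i≥r, start 0; Z[18]=0
i=19: i≥r, start 0; Z[19]=1 grow→box=[19,20)
i=20: i≥r, start 0; Z[20]=0
i=21: i≥r, start 0; Z[21]=0
i=22: i≥r, start 0; Z[22]=0
i=23: i≥r, start 0; Z[23]=0
i=24: i≥r, start 0; Z[24]=0
i=25: i≥r, start 0; Z[25]=0
i=26: i≥r, start 0; Z[26]=0
i=27: i≥r, start 0; Z[27]=2 grow→box=[27,29)
i=28: min(r-i=1, Z[1]=1)=1; Z[28]=1

[29, 1, 0, 2, 1, 0, 0, 2, 1, 0, 0, 2, 1, 0, 2, 1, 0, 0, 0, 1, 0, 0, 0, 0, 0, 0, 0, 2, 1]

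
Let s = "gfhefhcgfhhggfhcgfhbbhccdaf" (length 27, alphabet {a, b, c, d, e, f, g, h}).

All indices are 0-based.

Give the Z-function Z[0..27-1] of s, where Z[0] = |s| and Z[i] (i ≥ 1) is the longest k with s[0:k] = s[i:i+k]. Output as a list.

Z[0]=27
i=1: fresh scan; Z[1]=0
i=2: fresh scan; Z[2]=0
i=3: fresh scan; Z[3]=0
i=4: fresh scan; Z[4]=0
i=5: fresh scan; Z[5]=0
i=6: fresh scan; Z[6]=0
i=7: fresh scan; Z[7]=3 scan→box=[7,10)
i=8: min(r-i=2, Z[1]=0)=0; Z[8]=0
i=9: min(r-i=1, Z[2]=0)=0; Z[9]=0
i=10: fresh scan; Z[10]=0
i=11: fresh scan; Z[11]=1 scan→box=[11,12)
i=12: fresh scan; Z[12]=3 scan→box=[12,15)
i=13: min(r-i=2, Z[1]=0)=0; Z[13]=0
i=14: min(r-i=1, Z[2]=0)=0; Z[14]=0
i=15: fresh scan; Z[15]=0
i=16: fresh scan; Z[16]=3 scan→box=[16,19)
i=17: min(r-i=2, Z[1]=0)=0; Z[17]=0
i=18: min(r-i=1, Z[2]=0)=0; Z[18]=0
i=19: fresh scan; Z[19]=0
i=20: fresh scan; Z[20]=0
i=21: fresh scan; Z[21]=0
i=22: fresh scan; Z[22]=0
i=23: fresh scan; Z[23]=0
i=24: fresh scan; Z[24]=0
i=25: fresh scan; Z[25]=0
i=26: fresh scan; Z[26]=0

[27, 0, 0, 0, 0, 0, 0, 3, 0, 0, 0, 1, 3, 0, 0, 0, 3, 0, 0, 0, 0, 0, 0, 0, 0, 0, 0]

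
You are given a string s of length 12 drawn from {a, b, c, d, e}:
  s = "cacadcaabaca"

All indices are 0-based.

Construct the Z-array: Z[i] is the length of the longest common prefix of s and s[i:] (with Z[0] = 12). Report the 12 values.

[12, 0, 2, 0, 0, 2, 0, 0, 0, 0, 2, 0]

Z[0]=12
i=1: outside box; Z[1]=0
i=2: outside box; Z[2]=2 extend→box=[2,4)
i=3: min(r-i=1, Z[1]=0)=0; Z[3]=0
i=4: outside box; Z[4]=0
i=5: outside box; Z[5]=2 extend→box=[5,7)
i=6: min(r-i=1, Z[1]=0)=0; Z[6]=0
i=7: outside box; Z[7]=0
i=8: outside box; Z[8]=0
i=9: outside box; Z[9]=0
i=10: outside box; Z[10]=2 extend→box=[10,12)
i=11: min(r-i=1, Z[1]=0)=0; Z[11]=0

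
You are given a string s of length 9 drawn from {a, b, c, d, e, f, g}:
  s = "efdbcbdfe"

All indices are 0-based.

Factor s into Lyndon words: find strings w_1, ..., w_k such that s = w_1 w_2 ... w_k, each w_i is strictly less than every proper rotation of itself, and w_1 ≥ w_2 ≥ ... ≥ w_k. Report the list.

emit factor 1: 'ef' (i=0, period=2)
emit factor 2: 'd' (i=2, period=1)
emit factor 3: 'bcbdfe' (i=3, period=6)

["ef", "d", "bcbdfe"]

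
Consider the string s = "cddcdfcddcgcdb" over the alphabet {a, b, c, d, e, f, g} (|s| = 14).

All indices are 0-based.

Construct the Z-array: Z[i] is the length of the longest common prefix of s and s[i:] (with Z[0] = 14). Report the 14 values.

Z[0]=14
i=1: fresh scan; Z[1]=0
i=2: fresh scan; Z[2]=0
i=3: fresh scan; Z[3]=2 grow→box=[3,5)
i=4: min(r-i=1, Z[1]=0)=0; Z[4]=0
i=5: fresh scan; Z[5]=0
i=6: fresh scan; Z[6]=4 grow→box=[6,10)
i=7: min(r-i=3, Z[1]=0)=0; Z[7]=0
i=8: min(r-i=2, Z[2]=0)=0; Z[8]=0
i=9: min(r-i=1, Z[3]=2)=1; Z[9]=1
i=10: fresh scan; Z[10]=0
i=11: fresh scan; Z[11]=2 grow→box=[11,13)
i=12: min(r-i=1, Z[1]=0)=0; Z[12]=0
i=13: fresh scan; Z[13]=0

[14, 0, 0, 2, 0, 0, 4, 0, 0, 1, 0, 2, 0, 0]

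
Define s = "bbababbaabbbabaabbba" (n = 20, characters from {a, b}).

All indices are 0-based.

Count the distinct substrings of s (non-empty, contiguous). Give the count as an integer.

153

rank→(start, suffix):
  0 → (19, 'a')
  1 → (14, 'aabbba')
  2 → (7, 'aabbbabaabbba')
  3 → (12, 'abaabbba')
  4 → (2, 'ababbaabbbabaabbba')
  5 → (4, 'abbaabbbabaabbba')
  6 → (15, 'abbba')
  7 → (8, 'abbbabaabbba')
  8 → (18, 'ba')
  9 → (13, 'baabbba')
  10 → (6, 'baabbbabaabbba')
  11 → (11, 'babaabbba')
  12 → (1, 'bababbaabbbabaabbba')
  13 → (3, 'babbaabbbabaabbba')
  14 → (17, 'bba')
  15 → (5, 'bbaabbbabaabbba')
  16 → (10, 'bbabaabbba')
  17 → (0, 'bbababbaabbbabaabbba')
  18 → (16, 'bbba')
  19 → (9, 'bbbabaabbba')

SA = [19, 14, 7, 12, 2, 4, 15, 8, 18, 13, 6, 11, 1, 3, 17, 5, 10, 0, 16, 9]
i: (SA[i-1],SA[i]) lcp shared
  1: (19,14) 1 'a'
  2: (14,7) 6 'aabbba'
  3: (7,12) 1 'a'
  4: (12,2) 3 'aba'
  5: (2,4) 2 'ab'
  6: (4,15) 3 'abb'
  7: (15,8) 5 'abbba'
  8: (8,18) 0 ''
  9: (18,13) 2 'ba'
  10: (13,6) 7 'baabbba'
  11: (6,11) 2 'ba'
  12: (11,1) 4 'baba'
  13: (1,3) 3 'bab'
  14: (3,17) 1 'b'
  15: (17,5) 3 'bba'
  16: (5,10) 3 'bba'
  17: (10,0) 5 'bbaba'
  18: (0,16) 2 'bb'
  19: (16,9) 4 'bbba'

n(n+1)/2 = 20·21/2 = 210
Σ LCP = 0 + 1 + 6 + 1 + 3 + 2 + 3 + 5 + 0 + 2 + 7 + 2 + 4 + 3 + 1 + 3 + 3 + 5 + 2 + 4 = 57
distinct = 210 − 57 = 153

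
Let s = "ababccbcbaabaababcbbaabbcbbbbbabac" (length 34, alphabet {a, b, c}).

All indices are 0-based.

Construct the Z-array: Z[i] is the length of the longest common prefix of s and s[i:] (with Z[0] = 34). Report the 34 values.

Z[0]=34
i=1: fresh scan; Z[1]=0
i=2: fresh scan; Z[2]=2 extend→box=[2,4)
i=3: min(r-i=1, Z[1]=0)=0; Z[3]=0
i=4: fresh scan; Z[4]=0
i=5: fresh scan; Z[5]=0
i=6: fresh scan; Z[6]=0
i=7: fresh scan; Z[7]=0
i=8: fresh scan; Z[8]=0
i=9: fresh scan; Z[9]=1 extend→box=[9,10)
i=10: fresh scan; Z[10]=3 extend→box=[10,13)
i=11: min(r-i=2, Z[1]=0)=0; Z[11]=0
i=12: min(r-i=1, Z[2]=2)=1; Z[12]=1
i=13: fresh scan; Z[13]=5 extend→box=[13,18)
i=14: min(r-i=4, Z[1]=0)=0; Z[14]=0
i=15: min(r-i=3, Z[2]=2)=2; Z[15]=2
i=16: min(r-i=2, Z[3]=0)=0; Z[16]=0
i=17: min(r-i=1, Z[4]=0)=0; Z[17]=0
i=18: fresh scan; Z[18]=0
i=19: fresh scan; Z[19]=0
i=20: fresh scan; Z[20]=1 extend→box=[20,21)
i=21: fresh scan; Z[21]=2 extend→box=[21,23)
i=22: min(r-i=1, Z[1]=0)=0; Z[22]=0
i=23: fresh scan; Z[23]=0
i=24: fresh scan; Z[24]=0
i=25: fresh scan; Z[25]=0
i=26: fresh scan; Z[26]=0
i=27: fresh scan; Z[27]=0
i=28: fresh scan; Z[28]=0
i=29: fresh scan; Z[29]=0
i=30: fresh scan; Z[30]=3 extend→box=[30,33)
i=31: min(r-i=2, Z[1]=0)=0; Z[31]=0
i=32: min(r-i=1, Z[2]=2)=1; Z[32]=1
i=33: fresh scan; Z[33]=0

[34, 0, 2, 0, 0, 0, 0, 0, 0, 1, 3, 0, 1, 5, 0, 2, 0, 0, 0, 0, 1, 2, 0, 0, 0, 0, 0, 0, 0, 0, 3, 0, 1, 0]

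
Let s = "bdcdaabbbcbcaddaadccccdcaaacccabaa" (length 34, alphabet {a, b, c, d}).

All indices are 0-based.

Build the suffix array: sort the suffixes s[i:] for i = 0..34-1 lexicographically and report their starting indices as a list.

[33, 32, 24, 4, 25, 15, 30, 5, 26, 16, 12, 31, 6, 7, 10, 8, 0, 23, 29, 11, 9, 28, 27, 18, 19, 20, 2, 21, 3, 14, 22, 17, 1, 13]

rank | idx | suffix
   0 |  33 | a
   1 |  32 | aa
   2 |  24 | aaacccabaa
   3 |   4 | aabbbcbcaddaadccccdcaaacccabaa
   4 |  25 | aacccabaa
   5 |  15 | aadccccdcaaacccabaa
   6 |  30 | abaa
   7 |   5 | abbbcbcaddaadccccdcaaacccabaa
   8 |  26 | acccabaa
   9 |  16 | adccccdcaaacccabaa
  10 |  12 | addaadccccdcaaacccabaa
  11 |  31 | baa
  12 |   6 | bbbcbcaddaadccccdcaaacccabaa
  13 |   7 | bbcbcaddaadccccdcaaacccabaa
  14 |  10 | bcaddaadccccdcaaacccabaa
  15 |   8 | bcbcaddaadccccdcaaacccabaa
  16 |   0 | bdcdaabbbcbcaddaadccccdcaaacccabaa
  17 |  23 | caaacccabaa
  18 |  29 | cabaa
  19 |  11 | caddaadccccdcaaacccabaa
  20 |   9 | cbcaddaadccccdcaaacccabaa
  21 |  28 | ccabaa
  22 |  27 | cccabaa
  23 |  18 | ccccdcaaacccabaa
  24 |  19 | cccdcaaacccabaa
  25 |  20 | ccdcaaacccabaa
  26 |   2 | cdaabbbcbcaddaadccccdcaaacccabaa
  27 |  21 | cdcaaacccabaa
  28 |   3 | daabbbcbcaddaadccccdcaaacccabaa
  29 |  14 | daadccccdcaaacccabaa
  30 |  22 | dcaaacccabaa
  31 |  17 | dccccdcaaacccabaa
  32 |   1 | dcdaabbbcbcaddaadccccdcaaacccabaa
  33 |  13 | ddaadccccdcaaacccabaa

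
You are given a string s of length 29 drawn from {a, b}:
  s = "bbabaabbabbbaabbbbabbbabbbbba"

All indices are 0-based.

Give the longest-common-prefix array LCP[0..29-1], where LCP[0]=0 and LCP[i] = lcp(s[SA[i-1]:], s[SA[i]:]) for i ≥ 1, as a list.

rank→(start, suffix):
  0 → (28, 'a')
  1 → (4, 'aabbabbbaabbbbabbbabbbbba')
  2 → (12, 'aabbbbabbbabbbbba')
  3 → (2, 'abaabbabbbaabbbbabbbabbbbba')
  4 → (5, 'abbabbbaabbbbabbbabbbbba')
  5 → (8, 'abbbaabbbbabbbabbbbba')
  6 → (18, 'abbbabbbbba')
  7 → (13, 'abbbbabbbabbbbba')
  8 → (22, 'abbbbba')
  9 → (27, 'ba')
  10 → (3, 'baabbabbbaabbbbabbbabbbbba')
  11 → (11, 'baabbbbabbbabbbbba')
  12 → (1, 'babaabbabbbaabbbbabbbabbbbba')
  13 → (7, 'babbbaabbbbabbbabbbbba')
  14 → (17, 'babbbabbbbba')
  15 → (21, 'babbbbba')
  16 → (26, 'bba')
  17 → (10, 'bbaabbbbabbbabbbbba')
  18 → (0, 'bbabaabbabbbaabbbbabbbabbbbba')
  19 → (6, 'bbabbbaabbbbabbbabbbbba')
  20 → (16, 'bbabbbabbbbba')
  21 → (20, 'bbabbbbba')
  22 → (25, 'bbba')
  23 → (9, 'bbbaabbbbabbbabbbbba')
  24 → (15, 'bbbabbbabbbbba')
  25 → (19, 'bbbabbbbba')
  26 → (24, 'bbbba')
  27 → (14, 'bbbbabbbabbbbba')
  28 → (23, 'bbbbba')

SA = [28, 4, 12, 2, 5, 8, 18, 13, 22, 27, 3, 11, 1, 7, 17, 21, 26, 10, 0, 6, 16, 20, 25, 9, 15, 19, 24, 14, 23]
i: (SA[i-1],SA[i]) lcp shared
  1: (28,4) 1 'a'
  2: (4,12) 4 'aabb'
  3: (12,2) 1 'a'
  4: (2,5) 2 'ab'
  5: (5,8) 3 'abb'
  6: (8,18) 5 'abbba'
  7: (18,13) 4 'abbb'
  8: (13,22) 5 'abbbb'
  9: (22,27) 0 ''
  10: (27,3) 2 'ba'
  11: (3,11) 5 'baabb'
  12: (11,1) 2 'ba'
  13: (1,7) 3 'bab'
  14: (7,17) 6 'babbba'
  15: (17,21) 5 'babbb'
  16: (21,26) 1 'b'
  17: (26,10) 3 'bba'
  18: (10,0) 3 'bba'
  19: (0,6) 4 'bbab'
  20: (6,16) 7 'bbabbba'
  21: (16,20) 6 'bbabbb'
  22: (20,25) 2 'bb'
  23: (25,9) 4 'bbba'
  24: (9,15) 4 'bbba'
  25: (15,19) 7 'bbbabbb'
  26: (19,24) 3 'bbb'
  27: (24,14) 5 'bbbba'
  28: (14,23) 4 'bbbb'

[0, 1, 4, 1, 2, 3, 5, 4, 5, 0, 2, 5, 2, 3, 6, 5, 1, 3, 3, 4, 7, 6, 2, 4, 4, 7, 3, 5, 4]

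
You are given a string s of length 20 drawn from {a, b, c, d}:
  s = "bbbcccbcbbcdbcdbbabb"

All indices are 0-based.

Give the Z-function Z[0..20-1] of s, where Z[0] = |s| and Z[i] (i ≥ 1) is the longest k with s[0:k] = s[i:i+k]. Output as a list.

Z[0]=20
i=1: i≥r, start 0; Z[1]=2 extend→box=[1,3)
i=2: min(r-i=1, Z[1]=2)=1; Z[2]=1
i=3: i≥r, start 0; Z[3]=0
i=4: i≥r, start 0; Z[4]=0
i=5: i≥r, start 0; Z[5]=0
i=6: i≥r, start 0; Z[6]=1 extend→box=[6,7)
i=7: i≥r, start 0; Z[7]=0
i=8: i≥r, start 0; Z[8]=2 extend→box=[8,10)
i=9: min(r-i=1, Z[1]=2)=1; Z[9]=1
i=10: i≥r, start 0; Z[10]=0
i=11: i≥r, start 0; Z[11]=0
i=12: i≥r, start 0; Z[12]=1 extend→box=[12,13)
i=13: i≥r, start 0; Z[13]=0
i=14: i≥r, start 0; Z[14]=0
i=15: i≥r, start 0; Z[15]=2 extend→box=[15,17)
i=16: min(r-i=1, Z[1]=2)=1; Z[16]=1
i=17: i≥r, start 0; Z[17]=0
i=18: i≥r, start 0; Z[18]=2 extend→box=[18,20)
i=19: min(r-i=1, Z[1]=2)=1; Z[19]=1

[20, 2, 1, 0, 0, 0, 1, 0, 2, 1, 0, 0, 1, 0, 0, 2, 1, 0, 2, 1]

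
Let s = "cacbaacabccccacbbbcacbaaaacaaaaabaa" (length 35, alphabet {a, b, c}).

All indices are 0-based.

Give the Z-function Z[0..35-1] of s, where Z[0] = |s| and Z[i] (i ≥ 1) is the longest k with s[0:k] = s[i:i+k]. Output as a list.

[35, 0, 1, 0, 0, 0, 2, 0, 0, 1, 1, 1, 4, 0, 1, 0, 0, 0, 6, 0, 1, 0, 0, 0, 0, 0, 2, 0, 0, 0, 0, 0, 0, 0, 0]

Z[0]=35
i=1: outside box; Z[1]=0
i=2: outside box; Z[2]=1 scan→box=[2,3)
i=3: outside box; Z[3]=0
i=4: outside box; Z[4]=0
i=5: outside box; Z[5]=0
i=6: outside box; Z[6]=2 scan→box=[6,8)
i=7: min(r-i=1, Z[1]=0)=0; Z[7]=0
i=8: outside box; Z[8]=0
i=9: outside box; Z[9]=1 scan→box=[9,10)
i=10: outside box; Z[10]=1 scan→box=[10,11)
i=11: outside box; Z[11]=1 scan→box=[11,12)
i=12: outside box; Z[12]=4 scan→box=[12,16)
i=13: min(r-i=3, Z[1]=0)=0; Z[13]=0
i=14: min(r-i=2, Z[2]=1)=1; Z[14]=1
i=15: min(r-i=1, Z[3]=0)=0; Z[15]=0
i=16: outside box; Z[16]=0
i=17: outside box; Z[17]=0
i=18: outside box; Z[18]=6 scan→box=[18,24)
i=19: min(r-i=5, Z[1]=0)=0; Z[19]=0
i=20: min(r-i=4, Z[2]=1)=1; Z[20]=1
i=21: min(r-i=3, Z[3]=0)=0; Z[21]=0
i=22: min(r-i=2, Z[4]=0)=0; Z[22]=0
i=23: min(r-i=1, Z[5]=0)=0; Z[23]=0
i=24: outside box; Z[24]=0
i=25: outside box; Z[25]=0
i=26: outside box; Z[26]=2 scan→box=[26,28)
i=27: min(r-i=1, Z[1]=0)=0; Z[27]=0
i=28: outside box; Z[28]=0
i=29: outside box; Z[29]=0
i=30: outside box; Z[30]=0
i=31: outside box; Z[31]=0
i=32: outside box; Z[32]=0
i=33: outside box; Z[33]=0
i=34: outside box; Z[34]=0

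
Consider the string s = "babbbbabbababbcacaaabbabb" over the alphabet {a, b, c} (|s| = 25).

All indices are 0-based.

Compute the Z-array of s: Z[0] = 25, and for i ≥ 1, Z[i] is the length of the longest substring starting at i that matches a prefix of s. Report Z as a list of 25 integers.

[25, 0, 1, 1, 1, 4, 0, 1, 3, 0, 4, 0, 1, 1, 0, 0, 0, 0, 0, 0, 1, 4, 0, 1, 1]

Z[0]=25
i=1: fresh scan; Z[1]=0
i=2: fresh scan; Z[2]=1 grow→box=[2,3)
i=3: fresh scan; Z[3]=1 grow→box=[3,4)
i=4: fresh scan; Z[4]=1 grow→box=[4,5)
i=5: fresh scan; Z[5]=4 grow→box=[5,9)
i=6: min(r-i=3, Z[1]=0)=0; Z[6]=0
i=7: min(r-i=2, Z[2]=1)=1; Z[7]=1
i=8: min(r-i=1, Z[3]=1)=1; Z[8]=3 grow→box=[8,11)
i=9: min(r-i=2, Z[1]=0)=0; Z[9]=0
i=10: min(r-i=1, Z[2]=1)=1; Z[10]=4 grow→box=[10,14)
i=11: min(r-i=3, Z[1]=0)=0; Z[11]=0
i=12: min(r-i=2, Z[2]=1)=1; Z[12]=1
i=13: min(r-i=1, Z[3]=1)=1; Z[13]=1
i=14: fresh scan; Z[14]=0
i=15: fresh scan; Z[15]=0
i=16: fresh scan; Z[16]=0
i=17: fresh scan; Z[17]=0
i=18: fresh scan; Z[18]=0
i=19: fresh scan; Z[19]=0
i=20: fresh scan; Z[20]=1 grow→box=[20,21)
i=21: fresh scan; Z[21]=4 grow→box=[21,25)
i=22: min(r-i=3, Z[1]=0)=0; Z[22]=0
i=23: min(r-i=2, Z[2]=1)=1; Z[23]=1
i=24: min(r-i=1, Z[3]=1)=1; Z[24]=1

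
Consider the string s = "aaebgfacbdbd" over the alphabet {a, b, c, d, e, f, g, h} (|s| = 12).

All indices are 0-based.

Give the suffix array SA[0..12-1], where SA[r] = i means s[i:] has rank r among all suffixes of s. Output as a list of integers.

rank | idx | suffix
   0 |   0 | aaebgfacbdbd
   1 |   6 | acbdbd
   2 |   1 | aebgfacbdbd
   3 |  10 | bd
   4 |   8 | bdbd
   5 |   3 | bgfacbdbd
   6 |   7 | cbdbd
   7 |  11 | d
   8 |   9 | dbd
   9 |   2 | ebgfacbdbd
  10 |   5 | facbdbd
  11 |   4 | gfacbdbd

[0, 6, 1, 10, 8, 3, 7, 11, 9, 2, 5, 4]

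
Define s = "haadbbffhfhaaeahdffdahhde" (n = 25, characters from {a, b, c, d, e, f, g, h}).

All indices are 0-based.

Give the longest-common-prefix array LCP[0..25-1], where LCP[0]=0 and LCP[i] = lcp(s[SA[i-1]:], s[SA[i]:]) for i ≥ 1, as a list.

rank→(start, suffix):
  0 → (1, 'aadbbffhfhaaeahdffdahhde')
  1 → (11, 'aaeahdffdahhde')
  2 → (2, 'adbbffhfhaaeahdffdahhde')
  3 → (12, 'aeahdffdahhde')
  4 → (14, 'ahdffdahhde')
  5 → (20, 'ahhde')
  6 → (4, 'bbffhfhaaeahdffdahhde')
  7 → (5, 'bffhfhaaeahdffdahhde')
  8 → (19, 'dahhde')
  9 → (3, 'dbbffhfhaaeahdffdahhde')
  10 → (23, 'de')
  11 → (16, 'dffdahhde')
  12 → (24, 'e')
  13 → (13, 'eahdffdahhde')
  14 → (18, 'fdahhde')
  15 → (17, 'ffdahhde')
  16 → (6, 'ffhfhaaeahdffdahhde')
  17 → (9, 'fhaaeahdffdahhde')
  18 → (7, 'fhfhaaeahdffdahhde')
  19 → (0, 'haadbbffhfhaaeahdffdahhde')
  20 → (10, 'haaeahdffdahhde')
  21 → (22, 'hde')
  22 → (15, 'hdffdahhde')
  23 → (8, 'hfhaaeahdffdahhde')
  24 → (21, 'hhde')

SA = [1, 11, 2, 12, 14, 20, 4, 5, 19, 3, 23, 16, 24, 13, 18, 17, 6, 9, 7, 0, 10, 22, 15, 8, 21]
i: (SA[i-1],SA[i]) lcp shared
  1: (1,11) 2 'aa'
  2: (11,2) 1 'a'
  3: (2,12) 1 'a'
  4: (12,14) 1 'a'
  5: (14,20) 2 'ah'
  6: (20,4) 0 ''
  7: (4,5) 1 'b'
  8: (5,19) 0 ''
  9: (19,3) 1 'd'
  10: (3,23) 1 'd'
  11: (23,16) 1 'd'
  12: (16,24) 0 ''
  13: (24,13) 1 'e'
  14: (13,18) 0 ''
  15: (18,17) 1 'f'
  16: (17,6) 2 'ff'
  17: (6,9) 1 'f'
  18: (9,7) 2 'fh'
  19: (7,0) 0 ''
  20: (0,10) 3 'haa'
  21: (10,22) 1 'h'
  22: (22,15) 2 'hd'
  23: (15,8) 1 'h'
  24: (8,21) 1 'h'

[0, 2, 1, 1, 1, 2, 0, 1, 0, 1, 1, 1, 0, 1, 0, 1, 2, 1, 2, 0, 3, 1, 2, 1, 1]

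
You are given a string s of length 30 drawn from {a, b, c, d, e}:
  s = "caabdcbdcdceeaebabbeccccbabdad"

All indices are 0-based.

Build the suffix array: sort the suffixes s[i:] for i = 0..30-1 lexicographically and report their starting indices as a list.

sorted suffixes:
  #0 SA[0]=1  'aabdcbdcdceeaebabbeccccbabdad'
  #1 SA[1]=16  'abbeccccbabdad'
  #2 SA[2]=25  'abdad'
  #3 SA[3]=2  'abdcbdcdceeaebabbeccccbabdad'
  #4 SA[4]=28  'ad'
  #5 SA[5]=13  'aebabbeccccbabdad'
  #6 SA[6]=15  'babbeccccbabdad'
  #7 SA[7]=24  'babdad'
  #8 SA[8]=17  'bbeccccbabdad'
  #9 SA[9]=26  'bdad'
  #10 SA[10]=3  'bdcbdcdceeaebabbeccccbabdad'
  #11 SA[11]=6  'bdcdceeaebabbeccccbabdad'
  #12 SA[12]=18  'beccccbabdad'
  #13 SA[13]=0  'caabdcbdcdceeaebabbeccccbabdad'
  #14 SA[14]=23  'cbabdad'
  #15 SA[15]=5  'cbdcdceeaebabbeccccbabdad'
  #16 SA[16]=22  'ccbabdad'
  #17 SA[17]=21  'cccbabdad'
  #18 SA[18]=20  'ccccbabdad'
  #19 SA[19]=8  'cdceeaebabbeccccbabdad'
  #20 SA[20]=10  'ceeaebabbeccccbabdad'
  #21 SA[21]=29  'd'
  #22 SA[22]=27  'dad'
  #23 SA[23]=4  'dcbdcdceeaebabbeccccbabdad'
  #24 SA[24]=7  'dcdceeaebabbeccccbabdad'
  #25 SA[25]=9  'dceeaebabbeccccbabdad'
  #26 SA[26]=12  'eaebabbeccccbabdad'
  #27 SA[27]=14  'ebabbeccccbabdad'
  #28 SA[28]=19  'eccccbabdad'
  #29 SA[29]=11  'eeaebabbeccccbabdad'

[1, 16, 25, 2, 28, 13, 15, 24, 17, 26, 3, 6, 18, 0, 23, 5, 22, 21, 20, 8, 10, 29, 27, 4, 7, 9, 12, 14, 19, 11]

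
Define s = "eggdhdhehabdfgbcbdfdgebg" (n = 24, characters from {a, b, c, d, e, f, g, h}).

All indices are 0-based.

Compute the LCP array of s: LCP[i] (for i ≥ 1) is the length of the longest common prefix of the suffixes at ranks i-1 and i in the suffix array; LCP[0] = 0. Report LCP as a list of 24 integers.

rank | idx | suffix
   0 |   9 | abdfgbcbdfdgebg
   1 |  14 | bcbdfdgebg
   2 |  16 | bdfdgebg
   3 |  10 | bdfgbcbdfdgebg
   4 |  22 | bg
   5 |  15 | cbdfdgebg
   6 |  17 | dfdgebg
   7 |  11 | dfgbcbdfdgebg
   8 |  19 | dgebg
   9 |   3 | dhdhehabdfgbcbdfdgebg
  10 |   5 | dhehabdfgbcbdfdgebg
  11 |  21 | ebg
  12 |   0 | eggdhdhehabdfgbcbdfdgebg
  13 |   7 | ehabdfgbcbdfdgebg
  14 |  18 | fdgebg
  15 |  12 | fgbcbdfdgebg
  16 |  23 | g
  17 |  13 | gbcbdfdgebg
  18 |   2 | gdhdhehabdfgbcbdfdgebg
  19 |  20 | gebg
  20 |   1 | ggdhdhehabdfgbcbdfdgebg
  21 |   8 | habdfgbcbdfdgebg
  22 |   4 | hdhehabdfgbcbdfdgebg
  23 |   6 | hehabdfgbcbdfdgebg

SA = [9, 14, 16, 10, 22, 15, 17, 11, 19, 3, 5, 21, 0, 7, 18, 12, 23, 13, 2, 20, 1, 8, 4, 6]
[i] adj suffixes → lcp
  [1] 9/14 → 0 ('')
  [2] 14/16 → 1 ('b')
  [3] 16/10 → 3 ('bdf')
  [4] 10/22 → 1 ('b')
  [5] 22/15 → 0 ('')
  [6] 15/17 → 0 ('')
  [7] 17/11 → 2 ('df')
  [8] 11/19 → 1 ('d')
  [9] 19/3 → 1 ('d')
  [10] 3/5 → 2 ('dh')
  [11] 5/21 → 0 ('')
  [12] 21/0 → 1 ('e')
  [13] 0/7 → 1 ('e')
  [14] 7/18 → 0 ('')
  [15] 18/12 → 1 ('f')
  [16] 12/23 → 0 ('')
  [17] 23/13 → 1 ('g')
  [18] 13/2 → 1 ('g')
  [19] 2/20 → 1 ('g')
  [20] 20/1 → 1 ('g')
  [21] 1/8 → 0 ('')
  [22] 8/4 → 1 ('h')
  [23] 4/6 → 1 ('h')

[0, 0, 1, 3, 1, 0, 0, 2, 1, 1, 2, 0, 1, 1, 0, 1, 0, 1, 1, 1, 1, 0, 1, 1]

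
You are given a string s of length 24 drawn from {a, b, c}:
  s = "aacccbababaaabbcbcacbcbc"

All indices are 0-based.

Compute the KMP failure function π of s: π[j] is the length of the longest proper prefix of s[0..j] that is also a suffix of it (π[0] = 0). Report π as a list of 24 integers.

[0, 1, 0, 0, 0, 0, 1, 0, 1, 0, 1, 2, 2, 0, 0, 0, 0, 0, 1, 0, 0, 0, 0, 0]

π[0] = 0
j=1 s[j]='a': π[1]=1 (border 'a')
j=2 s[j]='c': k: 1→0; π[2]=0 (border '')
j=3 s[j]='c': π[3]=0 (border '')
j=4 s[j]='c': π[4]=0 (border '')
j=5 s[j]='b': π[5]=0 (border '')
j=6 s[j]='a': π[6]=1 (border 'a')
j=7 s[j]='b': k: 1→0; π[7]=0 (border '')
j=8 s[j]='a': π[8]=1 (border 'a')
j=9 s[j]='b': k: 1→0; π[9]=0 (border '')
j=10 s[j]='a': π[10]=1 (border 'a')
j=11 s[j]='a': π[11]=2 (border 'aa')
j=12 s[j]='a': k: 2→1; π[12]=2 (border 'aa')
j=13 s[j]='b': k: 2→1→0; π[13]=0 (border '')
j=14 s[j]='b': π[14]=0 (border '')
j=15 s[j]='c': π[15]=0 (border '')
j=16 s[j]='b': π[16]=0 (border '')
j=17 s[j]='c': π[17]=0 (border '')
j=18 s[j]='a': π[18]=1 (border 'a')
j=19 s[j]='c': k: 1→0; π[19]=0 (border '')
j=20 s[j]='b': π[20]=0 (border '')
j=21 s[j]='c': π[21]=0 (border '')
j=22 s[j]='b': π[22]=0 (border '')
j=23 s[j]='c': π[23]=0 (border '')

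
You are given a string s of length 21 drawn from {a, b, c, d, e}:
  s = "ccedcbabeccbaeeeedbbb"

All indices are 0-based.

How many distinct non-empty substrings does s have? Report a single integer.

206

sorted suffixes:
  #0 SA[0]=6  'abeccbaeeeedbbb'
  #1 SA[1]=12  'aeeeedbbb'
  #2 SA[2]=20  'b'
  #3 SA[3]=5  'babeccbaeeeedbbb'
  #4 SA[4]=11  'baeeeedbbb'
  #5 SA[5]=19  'bb'
  #6 SA[6]=18  'bbb'
  #7 SA[7]=7  'beccbaeeeedbbb'
  #8 SA[8]=4  'cbabeccbaeeeedbbb'
  #9 SA[9]=10  'cbaeeeedbbb'
  #10 SA[10]=9  'ccbaeeeedbbb'
  #11 SA[11]=0  'ccedcbabeccbaeeeedbbb'
  #12 SA[12]=1  'cedcbabeccbaeeeedbbb'
  #13 SA[13]=17  'dbbb'
  #14 SA[14]=3  'dcbabeccbaeeeedbbb'
  #15 SA[15]=8  'eccbaeeeedbbb'
  #16 SA[16]=16  'edbbb'
  #17 SA[17]=2  'edcbabeccbaeeeedbbb'
  #18 SA[18]=15  'eedbbb'
  #19 SA[19]=14  'eeedbbb'
  #20 SA[20]=13  'eeeedbbb'

SA = [6, 12, 20, 5, 11, 19, 18, 7, 4, 10, 9, 0, 1, 17, 3, 8, 16, 2, 15, 14, 13]
i: (SA[i-1],SA[i]) lcp shared
  1: (6,12) 1 'a'
  2: (12,20) 0 ''
  3: (20,5) 1 'b'
  4: (5,11) 2 'ba'
  5: (11,19) 1 'b'
  6: (19,18) 2 'bb'
  7: (18,7) 1 'b'
  8: (7,4) 0 ''
  9: (4,10) 3 'cba'
  10: (10,9) 1 'c'
  11: (9,0) 2 'cc'
  12: (0,1) 1 'c'
  13: (1,17) 0 ''
  14: (17,3) 1 'd'
  15: (3,8) 0 ''
  16: (8,16) 1 'e'
  17: (16,2) 2 'ed'
  18: (2,15) 1 'e'
  19: (15,14) 2 'ee'
  20: (14,13) 3 'eee'

n(n+1)/2 = 21·22/2 = 231
Σ LCP = 0 + 1 + 0 + 1 + 2 + 1 + 2 + 1 + 0 + 3 + 1 + 2 + 1 + 0 + 1 + 0 + 1 + 2 + 1 + 2 + 3 = 25
distinct = 231 − 25 = 206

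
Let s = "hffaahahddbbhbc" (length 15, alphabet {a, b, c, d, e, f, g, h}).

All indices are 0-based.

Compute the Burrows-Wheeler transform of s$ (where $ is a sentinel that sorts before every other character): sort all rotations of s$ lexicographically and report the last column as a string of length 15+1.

cfahdhbbdhfhaba$

rank  rotation          last
    0  $hffaahahddbbhbc  c
    1  aahahddbbhbc$hff  f
    2  ahahddbbhbc$hffa  a
    3  ahddbbhbc$hffaah  h
    4  bbhbc$hffaahahdd  d
    5  bc$hffaahahddbbh  h
    6  bhbc$hffaahahddb  b
    7  c$hffaahahddbbhb  b
    8  dbbhbc$hffaahahd  d
    9  ddbbhbc$hffaahah  h
   10  faahahddbbhbc$hf  f
   11  ffaahahddbbhbc$h  h
   12  hahddbbhbc$hffaa  a
   13  hbc$hffaahahddbb  b
   14  hddbbhbc$hffaaha  a
   15  hffaahahddbbhbc$  $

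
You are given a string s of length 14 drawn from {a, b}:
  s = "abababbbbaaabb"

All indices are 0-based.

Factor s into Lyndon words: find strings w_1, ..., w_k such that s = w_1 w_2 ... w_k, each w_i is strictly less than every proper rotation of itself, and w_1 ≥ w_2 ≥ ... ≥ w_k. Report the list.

["abababbbb", "aaabb"]

emit factor 1: 'abababbbb' (i=0, period=9)
emit factor 2: 'aaabb' (i=9, period=5)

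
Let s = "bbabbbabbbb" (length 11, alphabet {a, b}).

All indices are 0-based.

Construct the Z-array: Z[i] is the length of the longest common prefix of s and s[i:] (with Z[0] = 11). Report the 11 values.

[11, 1, 0, 2, 6, 1, 0, 2, 2, 2, 1]

Z[0]=11
i=1: i≥r, start 0; Z[1]=1 grow→box=[1,2)
i=2: i≥r, start 0; Z[2]=0
i=3: i≥r, start 0; Z[3]=2 grow→box=[3,5)
i=4: min(r-i=1, Z[1]=1)=1; Z[4]=6 grow→box=[4,10)
i=5: min(r-i=5, Z[1]=1)=1; Z[5]=1
i=6: min(r-i=4, Z[2]=0)=0; Z[6]=0
i=7: min(r-i=3, Z[3]=2)=2; Z[7]=2
i=8: min(r-i=2, Z[4]=6)=2; Z[8]=2
i=9: min(r-i=1, Z[5]=1)=1; Z[9]=2 grow→box=[9,11)
i=10: min(r-i=1, Z[1]=1)=1; Z[10]=1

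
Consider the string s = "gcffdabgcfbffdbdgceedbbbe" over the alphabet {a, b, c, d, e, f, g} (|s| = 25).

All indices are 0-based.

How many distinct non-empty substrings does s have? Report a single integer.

rank | idx | suffix
   0 |   5 | abgcfbffdbdgceedbbbe
   1 |  21 | bbbe
   2 |  22 | bbe
   3 |  14 | bdgceedbbbe
   4 |  23 | be
   5 |  10 | bffdbdgceedbbbe
   6 |   6 | bgcfbffdbdgceedbbbe
   7 |  17 | ceedbbbe
   8 |   8 | cfbffdbdgceedbbbe
   9 |   1 | cffdabgcfbffdbdgceedbbbe
  10 |   4 | dabgcfbffdbdgceedbbbe
  11 |  20 | dbbbe
  12 |  13 | dbdgceedbbbe
  13 |  15 | dgceedbbbe
  14 |  24 | e
  15 |  19 | edbbbe
  16 |  18 | eedbbbe
  17 |   9 | fbffdbdgceedbbbe
  18 |   3 | fdabgcfbffdbdgceedbbbe
  19 |  12 | fdbdgceedbbbe
  20 |   2 | ffdabgcfbffdbdgceedbbbe
  21 |  11 | ffdbdgceedbbbe
  22 |  16 | gceedbbbe
  23 |   7 | gcfbffdbdgceedbbbe
  24 |   0 | gcffdabgcfbffdbdgceedbbbe

SA = [5, 21, 22, 14, 23, 10, 6, 17, 8, 1, 4, 20, 13, 15, 24, 19, 18, 9, 3, 12, 2, 11, 16, 7, 0]
i: (SA[i-1],SA[i]) lcp shared
  1: (5,21) 0 ''
  2: (21,22) 2 'bb'
  3: (22,14) 1 'b'
  4: (14,23) 1 'b'
  5: (23,10) 1 'b'
  6: (10,6) 1 'b'
  7: (6,17) 0 ''
  8: (17,8) 1 'c'
  9: (8,1) 2 'cf'
  10: (1,4) 0 ''
  11: (4,20) 1 'd'
  12: (20,13) 2 'db'
  13: (13,15) 1 'd'
  14: (15,24) 0 ''
  15: (24,19) 1 'e'
  16: (19,18) 1 'e'
  17: (18,9) 0 ''
  18: (9,3) 1 'f'
  19: (3,12) 2 'fd'
  20: (12,2) 1 'f'
  21: (2,11) 3 'ffd'
  22: (11,16) 0 ''
  23: (16,7) 2 'gc'
  24: (7,0) 3 'gcf'

n(n+1)/2 = 25·26/2 = 325
Σ LCP = 0 + 0 + 2 + 1 + 1 + 1 + 1 + 0 + 1 + 2 + 0 + 1 + 2 + 1 + 0 + 1 + 1 + 0 + 1 + 2 + 1 + 3 + 0 + 2 + 3 = 27
distinct = 325 − 27 = 298

298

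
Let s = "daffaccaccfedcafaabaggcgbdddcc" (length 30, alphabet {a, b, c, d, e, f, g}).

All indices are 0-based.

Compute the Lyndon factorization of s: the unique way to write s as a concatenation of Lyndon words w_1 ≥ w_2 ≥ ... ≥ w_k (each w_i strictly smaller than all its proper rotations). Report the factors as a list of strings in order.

emit factor 1: 'd' (i=0, period=1)
emit factor 2: 'aff' (i=1, period=3)
emit factor 3: 'accaccfedcaf' (i=4, period=12)
emit factor 4: 'aabaggcgbdddcc' (i=16, period=14)

["d", "aff", "accaccfedcaf", "aabaggcgbdddcc"]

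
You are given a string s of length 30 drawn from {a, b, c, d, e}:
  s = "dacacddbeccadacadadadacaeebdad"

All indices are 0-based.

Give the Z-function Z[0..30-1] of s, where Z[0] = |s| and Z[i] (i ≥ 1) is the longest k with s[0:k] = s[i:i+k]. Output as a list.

[30, 0, 0, 0, 0, 1, 1, 0, 0, 0, 0, 0, 4, 0, 0, 0, 2, 0, 2, 0, 4, 0, 0, 0, 0, 0, 0, 2, 0, 1]

Z[0]=30
i=1: fresh scan; Z[1]=0
i=2: fresh scan; Z[2]=0
i=3: fresh scan; Z[3]=0
i=4: fresh scan; Z[4]=0
i=5: fresh scan; Z[5]=1 extend→box=[5,6)
i=6: fresh scan; Z[6]=1 extend→box=[6,7)
i=7: fresh scan; Z[7]=0
i=8: fresh scan; Z[8]=0
i=9: fresh scan; Z[9]=0
i=10: fresh scan; Z[10]=0
i=11: fresh scan; Z[11]=0
i=12: fresh scan; Z[12]=4 extend→box=[12,16)
i=13: min(r-i=3, Z[1]=0)=0; Z[13]=0
i=14: min(r-i=2, Z[2]=0)=0; Z[14]=0
i=15: min(r-i=1, Z[3]=0)=0; Z[15]=0
i=16: fresh scan; Z[16]=2 extend→box=[16,18)
i=17: min(r-i=1, Z[1]=0)=0; Z[17]=0
i=18: fresh scan; Z[18]=2 extend→box=[18,20)
i=19: min(r-i=1, Z[1]=0)=0; Z[19]=0
i=20: fresh scan; Z[20]=4 extend→box=[20,24)
i=21: min(r-i=3, Z[1]=0)=0; Z[21]=0
i=22: min(r-i=2, Z[2]=0)=0; Z[22]=0
i=23: min(r-i=1, Z[3]=0)=0; Z[23]=0
i=24: fresh scan; Z[24]=0
i=25: fresh scan; Z[25]=0
i=26: fresh scan; Z[26]=0
i=27: fresh scan; Z[27]=2 extend→box=[27,29)
i=28: min(r-i=1, Z[1]=0)=0; Z[28]=0
i=29: fresh scan; Z[29]=1 extend→box=[29,30)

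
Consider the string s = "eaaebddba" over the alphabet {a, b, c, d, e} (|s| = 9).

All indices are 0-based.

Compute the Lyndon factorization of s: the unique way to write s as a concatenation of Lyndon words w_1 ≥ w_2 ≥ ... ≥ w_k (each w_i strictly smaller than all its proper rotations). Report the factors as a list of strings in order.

["e", "aaebddb", "a"]

emit factor 1: 'e' (i=0, period=1)
emit factor 2: 'aaebddb' (i=1, period=7)
emit factor 3: 'a' (i=8, period=1)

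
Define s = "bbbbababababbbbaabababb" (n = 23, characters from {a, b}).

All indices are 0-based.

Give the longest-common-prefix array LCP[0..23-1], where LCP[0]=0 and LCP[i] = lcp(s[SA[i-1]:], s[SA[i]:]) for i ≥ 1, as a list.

rank→(start, suffix):
  0 → (15, 'aabababb')
  1 → (4, 'ababababbbbaabababb')
  2 → (16, 'abababb')
  3 → (6, 'abababbbbaabababb')
  4 → (18, 'ababb')
  5 → (8, 'ababbbbaabababb')
  6 → (20, 'abb')
  7 → (10, 'abbbbaabababb')
  8 → (22, 'b')
  9 → (14, 'baabababb')
  10 → (3, 'bababababbbbaabababb')
  11 → (5, 'babababbbbaabababb')
  12 → (17, 'bababb')
  13 → (7, 'bababbbbaabababb')
  14 → (19, 'babb')
  15 → (9, 'babbbbaabababb')
  16 → (21, 'bb')
  17 → (13, 'bbaabababb')
  18 → (2, 'bbababababbbbaabababb')
  19 → (12, 'bbbaabababb')
  20 → (1, 'bbbababababbbbaabababb')
  21 → (11, 'bbbbaabababb')
  22 → (0, 'bbbbababababbbbaabababb')

SA = [15, 4, 16, 6, 18, 8, 20, 10, 22, 14, 3, 5, 17, 7, 19, 9, 21, 13, 2, 12, 1, 11, 0]
[i] adj suffixes → lcp
  [1] 15/4 → 1 ('a')
  [2] 4/16 → 6 ('ababab')
  [3] 16/6 → 7 ('abababb')
  [4] 6/18 → 4 ('abab')
  [5] 18/8 → 5 ('ababb')
  [6] 8/20 → 2 ('ab')
  [7] 20/10 → 3 ('abb')
  [8] 10/22 → 0 ('')
  [9] 22/14 → 1 ('b')
  [10] 14/3 → 2 ('ba')
  [11] 3/5 → 7 ('bababab')
  [12] 5/17 → 5 ('babab')
  [13] 17/7 → 6 ('bababb')
  [14] 7/19 → 3 ('bab')
  [15] 19/9 → 4 ('babb')
  [16] 9/21 → 1 ('b')
  [17] 21/13 → 2 ('bb')
  [18] 13/2 → 3 ('bba')
  [19] 2/12 → 2 ('bb')
  [20] 12/1 → 4 ('bbba')
  [21] 1/11 → 3 ('bbb')
  [22] 11/0 → 5 ('bbbba')

[0, 1, 6, 7, 4, 5, 2, 3, 0, 1, 2, 7, 5, 6, 3, 4, 1, 2, 3, 2, 4, 3, 5]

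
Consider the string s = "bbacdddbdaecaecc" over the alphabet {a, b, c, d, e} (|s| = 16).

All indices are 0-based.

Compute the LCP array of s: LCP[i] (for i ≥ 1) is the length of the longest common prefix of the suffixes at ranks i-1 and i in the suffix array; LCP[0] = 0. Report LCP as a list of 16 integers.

[0, 1, 3, 0, 1, 1, 0, 1, 1, 1, 0, 1, 1, 2, 0, 2]

sorted suffixes:
  #0 SA[0]=2  'acdddbdaecaecc'
  #1 SA[1]=9  'aecaecc'
  #2 SA[2]=12  'aecc'
  #3 SA[3]=1  'bacdddbdaecaecc'
  #4 SA[4]=0  'bbacdddbdaecaecc'
  #5 SA[5]=7  'bdaecaecc'
  #6 SA[6]=15  'c'
  #7 SA[7]=11  'caecc'
  #8 SA[8]=14  'cc'
  #9 SA[9]=3  'cdddbdaecaecc'
  #10 SA[10]=8  'daecaecc'
  #11 SA[11]=6  'dbdaecaecc'
  #12 SA[12]=5  'ddbdaecaecc'
  #13 SA[13]=4  'dddbdaecaecc'
  #14 SA[14]=10  'ecaecc'
  #15 SA[15]=13  'ecc'

SA = [2, 9, 12, 1, 0, 7, 15, 11, 14, 3, 8, 6, 5, 4, 10, 13]
[i] adj suffixes → lcp
  [1] 2/9 → 1 ('a')
  [2] 9/12 → 3 ('aec')
  [3] 12/1 → 0 ('')
  [4] 1/0 → 1 ('b')
  [5] 0/7 → 1 ('b')
  [6] 7/15 → 0 ('')
  [7] 15/11 → 1 ('c')
  [8] 11/14 → 1 ('c')
  [9] 14/3 → 1 ('c')
  [10] 3/8 → 0 ('')
  [11] 8/6 → 1 ('d')
  [12] 6/5 → 1 ('d')
  [13] 5/4 → 2 ('dd')
  [14] 4/10 → 0 ('')
  [15] 10/13 → 2 ('ec')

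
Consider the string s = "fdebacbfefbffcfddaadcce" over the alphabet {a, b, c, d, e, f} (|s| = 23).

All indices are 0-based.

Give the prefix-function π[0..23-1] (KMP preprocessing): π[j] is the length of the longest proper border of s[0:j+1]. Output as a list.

π[0] = 0
j=1 s[j]='d': π[1]=0 (border '')
j=2 s[j]='e': π[2]=0 (border '')
j=3 s[j]='b': π[3]=0 (border '')
j=4 s[j]='a': π[4]=0 (border '')
j=5 s[j]='c': π[5]=0 (border '')
j=6 s[j]='b': π[6]=0 (border '')
j=7 s[j]='f': π[7]=1 (border 'f')
j=8 s[j]='e': k: 1→0; π[8]=0 (border '')
j=9 s[j]='f': π[9]=1 (border 'f')
j=10 s[j]='b': k: 1→0; π[10]=0 (border '')
j=11 s[j]='f': π[11]=1 (border 'f')
j=12 s[j]='f': k: 1→0; π[12]=1 (border 'f')
j=13 s[j]='c': k: 1→0; π[13]=0 (border '')
j=14 s[j]='f': π[14]=1 (border 'f')
j=15 s[j]='d': π[15]=2 (border 'fd')
j=16 s[j]='d': k: 2→0; π[16]=0 (border '')
j=17 s[j]='a': π[17]=0 (border '')
j=18 s[j]='a': π[18]=0 (border '')
j=19 s[j]='d': π[19]=0 (border '')
j=20 s[j]='c': π[20]=0 (border '')
j=21 s[j]='c': π[21]=0 (border '')
j=22 s[j]='e': π[22]=0 (border '')

[0, 0, 0, 0, 0, 0, 0, 1, 0, 1, 0, 1, 1, 0, 1, 2, 0, 0, 0, 0, 0, 0, 0]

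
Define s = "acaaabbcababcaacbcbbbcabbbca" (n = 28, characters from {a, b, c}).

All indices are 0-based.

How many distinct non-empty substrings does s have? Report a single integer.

347

rank | idx | suffix
   0 |  27 | a
   1 |   2 | aaabbcababcaacbcbbbcabbbca
   2 |   3 | aabbcababcaacbcbbbcabbbca
   3 |  13 | aacbcbbbcabbbca
   4 |   8 | ababcaacbcbbbcabbbca
   5 |  22 | abbbca
   6 |   4 | abbcababcaacbcbbbcabbbca
   7 |  10 | abcaacbcbbbcabbbca
   8 |   0 | acaaabbcababcaacbcbbbcabbbca
   9 |  14 | acbcbbbcabbbca
  10 |   9 | babcaacbcbbbcabbbca
  11 |  23 | bbbca
  12 |  18 | bbbcabbbca
  13 |  24 | bbca
  14 |   5 | bbcababcaacbcbbbcabbbca
  15 |  19 | bbcabbbca
  16 |  25 | bca
  17 |  11 | bcaacbcbbbcabbbca
  18 |   6 | bcababcaacbcbbbcabbbca
  19 |  20 | bcabbbca
  20 |  16 | bcbbbcabbbca
  21 |  26 | ca
  22 |   1 | caaabbcababcaacbcbbbcabbbca
  23 |  12 | caacbcbbbcabbbca
  24 |   7 | cababcaacbcbbbcabbbca
  25 |  21 | cabbbca
  26 |  17 | cbbbcabbbca
  27 |  15 | cbcbbbcabbbca

SA = [27, 2, 3, 13, 8, 22, 4, 10, 0, 14, 9, 23, 18, 24, 5, 19, 25, 11, 6, 20, 16, 26, 1, 12, 7, 21, 17, 15]
rank  pair      lcp
   1  s[27:],s[2:]  1  'a'
   2  s[2:],s[3:]  2  'aa'
   3  s[3:],s[13:]  2  'aa'
   4  s[13:],s[8:]  1  'a'
   5  s[8:],s[22:]  2  'ab'
   6  s[22:],s[4:]  3  'abb'
   7  s[4:],s[10:]  2  'ab'
   8  s[10:],s[0:]  1  'a'
   9  s[0:],s[14:]  2  'ac'
  10  s[14:],s[9:]  0  ''
  11  s[9:],s[23:]  1  'b'
  12  s[23:],s[18:]  5  'bbbca'
  13  s[18:],s[24:]  2  'bb'
  14  s[24:],s[5:]  4  'bbca'
  15  s[5:],s[19:]  5  'bbcab'
  16  s[19:],s[25:]  1  'b'
  17  s[25:],s[11:]  3  'bca'
  18  s[11:],s[6:]  3  'bca'
  19  s[6:],s[20:]  4  'bcab'
  20  s[20:],s[16:]  2  'bc'
  21  s[16:],s[26:]  0  ''
  22  s[26:],s[1:]  2  'ca'
  23  s[1:],s[12:]  3  'caa'
  24  s[12:],s[7:]  2  'ca'
  25  s[7:],s[21:]  3  'cab'
  26  s[21:],s[17:]  1  'c'
  27  s[17:],s[15:]  2  'cb'

n(n+1)/2 = 28·29/2 = 406
Σ LCP = 0 + 1 + 2 + 2 + 1 + 2 + 3 + 2 + 1 + 2 + 0 + 1 + 5 + 2 + 4 + 5 + 1 + 3 + 3 + 4 + 2 + 0 + 2 + 3 + 2 + 3 + 1 + 2 = 59
distinct = 406 − 59 = 347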